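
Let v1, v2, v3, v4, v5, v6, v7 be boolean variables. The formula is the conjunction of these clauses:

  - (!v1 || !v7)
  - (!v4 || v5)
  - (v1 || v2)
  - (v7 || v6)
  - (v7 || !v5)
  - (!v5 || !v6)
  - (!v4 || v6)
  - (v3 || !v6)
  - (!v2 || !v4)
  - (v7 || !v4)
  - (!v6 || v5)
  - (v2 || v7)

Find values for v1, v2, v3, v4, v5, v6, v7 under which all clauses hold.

Pure literal: v4 appears only negated; assign v4 = False.
Set v1 = False and propagate.
  then v2 is forced to True.
For the remaining variables, v3 = False, v5 = True, v6 = False, v7 = True works.
Every clause has at least one true literal under this assignment.
Check each clause:
  1. (!v7 || !v1) — !v1 is true.
  2. (!v4 || v5) — !v4 is true.
  3. (v2 || v1) — v2 is true.
  4. (v6 || v7) — v7 is true.
  5. (v7 || !v5) — v7 is true.
  6. (!v5 || !v6) — !v6 is true.
  7. (!v4 || v6) — !v4 is true.
  8. (v3 || !v6) — !v6 is true.
  9. (!v4 || !v2) — !v4 is true.
  10. (!v4 || v7) — !v4 is true.
  11. (v5 || !v6) — !v6 is true.
  12. (v7 || v2) — v2 is true.

v1 = False, v2 = True, v3 = False, v4 = False, v5 = True, v6 = False, v7 = True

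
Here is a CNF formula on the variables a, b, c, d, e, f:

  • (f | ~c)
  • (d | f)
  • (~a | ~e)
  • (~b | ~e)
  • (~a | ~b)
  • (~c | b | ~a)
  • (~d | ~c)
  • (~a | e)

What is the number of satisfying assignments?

12

Case analysis on a and b:
  a=T, b=T: a clause becomes empty — 0.
  a=T, b=F: a clause becomes empty — 0.
  a=F, b=T: remaining (c,d,e,f) ∈ {(F,F,F,T); (F,T,F,F); (F,T,F,T); (T,F,F,T)} — 4.
  a=F, b=F: e free; 4 ways for (c,d,f) × 2^1 = 8.
Total: 0 + 0 + 4 + 8 = 12.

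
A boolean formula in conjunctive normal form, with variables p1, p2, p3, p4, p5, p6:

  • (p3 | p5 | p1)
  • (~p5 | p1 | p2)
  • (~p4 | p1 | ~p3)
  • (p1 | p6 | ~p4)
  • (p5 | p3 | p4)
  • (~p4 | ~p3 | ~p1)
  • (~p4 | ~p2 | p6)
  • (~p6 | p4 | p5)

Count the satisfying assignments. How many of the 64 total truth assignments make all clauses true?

23

Case analysis on p4 and p1:
  p4=1, p1=1: p5 free; 3 ways for (p2,p3,p6) × 2^1 = 6.
  p4=1, p1=0: remaining (p2,p3,p5,p6) ∈ {(1,0,1,1)} — 1.
  p4=0, p1=1: p2 free; 5 ways for (p3,p5,p6) × 2^1 = 10.
  p4=0, p1=0: 6 of the 16 assignments to (p2,p3,p5,p6) work.
Total: 6 + 1 + 10 + 6 = 23.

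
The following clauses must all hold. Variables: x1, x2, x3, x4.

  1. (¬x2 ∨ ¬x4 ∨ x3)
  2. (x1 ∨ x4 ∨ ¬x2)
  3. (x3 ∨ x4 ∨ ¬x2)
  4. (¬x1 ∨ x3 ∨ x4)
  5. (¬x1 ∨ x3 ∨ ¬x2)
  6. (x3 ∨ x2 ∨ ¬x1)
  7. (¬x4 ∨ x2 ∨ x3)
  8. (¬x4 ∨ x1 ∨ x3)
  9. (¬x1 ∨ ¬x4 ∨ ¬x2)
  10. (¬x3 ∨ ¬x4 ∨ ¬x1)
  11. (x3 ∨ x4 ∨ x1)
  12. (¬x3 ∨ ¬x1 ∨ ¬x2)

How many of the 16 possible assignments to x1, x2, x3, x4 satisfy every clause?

The models are:
  x1=F x2=F x3=T x4=F
  x1=F x2=F x3=T x4=T
  x1=F x2=T x3=T x4=T
  x1=T x2=F x3=T x4=F
That's 4 in total.

4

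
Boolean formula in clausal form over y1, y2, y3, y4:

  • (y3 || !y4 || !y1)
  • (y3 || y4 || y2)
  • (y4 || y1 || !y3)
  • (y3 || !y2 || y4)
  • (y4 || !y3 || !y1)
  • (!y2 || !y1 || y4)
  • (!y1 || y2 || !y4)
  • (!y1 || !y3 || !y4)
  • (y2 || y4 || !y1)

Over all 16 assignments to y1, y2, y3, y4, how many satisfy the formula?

4

The models are:
  y1=F y2=F y3=F y4=T
  y1=F y2=F y3=T y4=T
  y1=F y2=T y3=F y4=T
  y1=F y2=T y3=T y4=T
That's 4 in total.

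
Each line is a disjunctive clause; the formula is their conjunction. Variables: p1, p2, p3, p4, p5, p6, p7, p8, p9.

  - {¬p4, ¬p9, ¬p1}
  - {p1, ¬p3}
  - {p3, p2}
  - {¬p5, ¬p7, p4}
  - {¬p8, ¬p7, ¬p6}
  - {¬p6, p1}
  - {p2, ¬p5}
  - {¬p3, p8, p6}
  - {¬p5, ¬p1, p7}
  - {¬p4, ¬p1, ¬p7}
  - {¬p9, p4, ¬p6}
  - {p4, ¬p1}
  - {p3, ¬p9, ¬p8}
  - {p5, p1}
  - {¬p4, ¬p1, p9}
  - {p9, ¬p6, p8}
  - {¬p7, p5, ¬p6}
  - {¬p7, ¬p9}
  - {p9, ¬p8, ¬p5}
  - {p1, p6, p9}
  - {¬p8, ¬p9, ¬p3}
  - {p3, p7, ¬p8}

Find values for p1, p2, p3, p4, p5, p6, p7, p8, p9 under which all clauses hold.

p1=False, p2=True, p3=False, p4=True, p5=True, p6=False, p7=False, p8=False, p9=True

p2 occurs only positively in the remaining clauses — set p2 = True.
Set p1 = False and propagate.
  then p3 is forced to False.
  then p6 is forced to False.
  then p5 is forced to True.
  then p9 is forced to True.
  then p8 is forced to False.
  then p7 is forced to False.
p4 is now unconstrained; take p4 = True.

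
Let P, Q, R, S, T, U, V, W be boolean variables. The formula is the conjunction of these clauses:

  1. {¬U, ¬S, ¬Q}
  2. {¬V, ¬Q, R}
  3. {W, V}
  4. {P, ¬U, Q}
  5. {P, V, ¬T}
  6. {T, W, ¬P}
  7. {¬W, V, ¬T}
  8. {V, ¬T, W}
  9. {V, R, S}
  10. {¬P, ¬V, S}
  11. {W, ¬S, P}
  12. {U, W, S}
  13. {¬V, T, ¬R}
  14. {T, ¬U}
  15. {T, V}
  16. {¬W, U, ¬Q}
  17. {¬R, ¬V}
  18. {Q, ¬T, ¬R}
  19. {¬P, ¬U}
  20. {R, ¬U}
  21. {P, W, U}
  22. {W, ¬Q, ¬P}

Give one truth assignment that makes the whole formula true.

P=F, Q=F, R=F, S=T, T=T, U=F, V=T, W=T

Check each clause:
  1. {¬S, ¬U, ¬Q} — ¬U is true.
  2. {R, ¬Q, ¬V} — ¬Q is true.
  3. {W, V} — W is true.
  4. {P, Q, ¬U} — ¬U is true.
  5. {¬T, V, P} — V is true.
  6. {T, W, ¬P} — W is true.
  7. {¬T, V, ¬W} — V is true.
  8. {V, W, ¬T} — W is true.
  9. {R, V, S} — S is true.
  10. {S, ¬V, ¬P} — S is true.
  11. {P, ¬S, W} — W is true.
  12. {S, W, U} — W is true.
  13. {¬R, ¬V, T} — ¬R is true.
  14. {T, ¬U} — ¬U is true.
  15. {V, T} — T is true.
  16. {U, ¬Q, ¬W} — ¬Q is true.
  17. {¬V, ¬R} — ¬R is true.
  18. {¬R, ¬T, Q} — ¬R is true.
  19. {¬P, ¬U} — ¬U is true.
  20. {¬U, R} — ¬U is true.
  21. {P, W, U} — W is true.
  22. {¬Q, ¬P, W} — W is true.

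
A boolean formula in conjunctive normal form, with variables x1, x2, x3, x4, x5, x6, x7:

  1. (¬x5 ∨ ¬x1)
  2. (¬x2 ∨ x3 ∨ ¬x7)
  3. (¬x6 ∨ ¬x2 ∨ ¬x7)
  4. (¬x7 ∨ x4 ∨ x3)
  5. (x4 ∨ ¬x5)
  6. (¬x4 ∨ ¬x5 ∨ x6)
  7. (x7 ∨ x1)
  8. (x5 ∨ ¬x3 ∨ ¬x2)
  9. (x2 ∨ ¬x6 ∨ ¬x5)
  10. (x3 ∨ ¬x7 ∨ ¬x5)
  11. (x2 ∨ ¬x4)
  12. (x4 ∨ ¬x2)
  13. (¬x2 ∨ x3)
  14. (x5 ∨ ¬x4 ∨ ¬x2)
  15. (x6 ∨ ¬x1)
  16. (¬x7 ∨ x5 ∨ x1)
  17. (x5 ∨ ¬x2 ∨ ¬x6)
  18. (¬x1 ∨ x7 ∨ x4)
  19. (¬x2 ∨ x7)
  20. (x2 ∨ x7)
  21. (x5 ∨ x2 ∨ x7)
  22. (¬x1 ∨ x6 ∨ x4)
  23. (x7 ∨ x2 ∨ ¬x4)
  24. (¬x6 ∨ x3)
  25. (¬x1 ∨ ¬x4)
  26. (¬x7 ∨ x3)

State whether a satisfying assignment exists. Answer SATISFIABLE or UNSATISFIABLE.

Try x1 = True.
  then x5 is forced to False.
  then x6 is forced to True.
  then x2 is forced to False.
  then x4 is forced to False.
  then x7 is forced to True.
  then x3 is forced to True.
Every clause has at least one true literal under this assignment.
So x1=True, x2=False, x3=True, x4=False, x5=False, x6=True, x7=True is a satisfying assignment.

SATISFIABLE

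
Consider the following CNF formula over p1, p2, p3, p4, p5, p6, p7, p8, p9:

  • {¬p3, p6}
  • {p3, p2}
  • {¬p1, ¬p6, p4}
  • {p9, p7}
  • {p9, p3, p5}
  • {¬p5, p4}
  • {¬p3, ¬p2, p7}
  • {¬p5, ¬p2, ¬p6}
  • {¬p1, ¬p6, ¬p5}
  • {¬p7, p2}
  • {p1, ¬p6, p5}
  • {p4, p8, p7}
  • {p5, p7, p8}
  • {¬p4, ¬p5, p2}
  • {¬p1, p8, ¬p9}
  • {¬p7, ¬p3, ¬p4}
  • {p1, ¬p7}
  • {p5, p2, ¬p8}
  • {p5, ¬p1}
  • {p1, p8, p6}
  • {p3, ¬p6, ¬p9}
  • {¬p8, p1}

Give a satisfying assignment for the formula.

Try p1 = True.
  then p5 is forced to True.
  then p4 is forced to True.
  then p6 is forced to False.
  then p3 is forced to False.
  then p2 is forced to True.
The remaining clauses are satisfied by p7 = True, p8 = False, p9 = False.
Every clause has at least one true literal under this assignment.
Check each clause:
  1. {¬p3, p6} — ¬p3 is true.
  2. {p3, p2} — p2 is true.
  3. {p4, ¬p6, ¬p1} — ¬p6 is true.
  4. {p9, p7} — p7 is true.
  5. {p9, p3, p5} — p5 is true.
  6. {p4, ¬p5} — p4 is true.
  7. {¬p3, ¬p2, p7} — ¬p3 is true.
  8. {¬p6, ¬p2, ¬p5} — ¬p6 is true.
  9. {¬p6, ¬p1, ¬p5} — ¬p6 is true.
  10. {¬p7, p2} — p2 is true.
  11. {p1, ¬p6, p5} — p1 is true.
  12. {p7, p4, p8} — p4 is true.
  13. {p7, p5, p8} — p5 is true.
  14. {¬p4, ¬p5, p2} — p2 is true.
  15. {¬p1, p8, ¬p9} — ¬p9 is true.
  16. {¬p7, ¬p4, ¬p3} — ¬p3 is true.
  17. {p1, ¬p7} — p1 is true.
  18. {¬p8, p5, p2} — ¬p8 is true.
  19. {¬p1, p5} — p5 is true.
  20. {p8, p6, p1} — p1 is true.
  21. {¬p9, ¬p6, p3} — ¬p6 is true.
  22. {¬p8, p1} — ¬p8 is true.

p1 = T, p2 = T, p3 = F, p4 = T, p5 = T, p6 = F, p7 = T, p8 = F, p9 = F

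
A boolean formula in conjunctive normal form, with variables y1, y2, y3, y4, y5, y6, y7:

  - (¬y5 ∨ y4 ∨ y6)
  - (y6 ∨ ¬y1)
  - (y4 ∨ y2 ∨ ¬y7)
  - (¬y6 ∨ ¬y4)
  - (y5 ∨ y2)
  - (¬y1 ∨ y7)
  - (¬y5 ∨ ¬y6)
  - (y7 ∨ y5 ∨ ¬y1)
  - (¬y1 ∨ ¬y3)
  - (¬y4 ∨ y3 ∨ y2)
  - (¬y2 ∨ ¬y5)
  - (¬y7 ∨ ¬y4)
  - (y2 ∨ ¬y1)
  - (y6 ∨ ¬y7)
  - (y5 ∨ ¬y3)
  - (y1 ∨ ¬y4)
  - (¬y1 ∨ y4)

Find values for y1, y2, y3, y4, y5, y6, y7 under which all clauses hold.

y1=0, y2=1, y3=0, y4=0, y5=0, y6=0, y7=0

Check each clause:
  1. (y6 ∨ ¬y5 ∨ y4) — ¬y5 is true.
  2. (y6 ∨ ¬y1) — ¬y1 is true.
  3. (y4 ∨ y2 ∨ ¬y7) — ¬y7 is true.
  4. (¬y6 ∨ ¬y4) — ¬y6 is true.
  5. (y5 ∨ y2) — y2 is true.
  6. (¬y1 ∨ y7) — ¬y1 is true.
  7. (¬y5 ∨ ¬y6) — ¬y6 is true.
  8. (y5 ∨ ¬y1 ∨ y7) — ¬y1 is true.
  9. (¬y3 ∨ ¬y1) — ¬y3 is true.
  10. (y3 ∨ ¬y4 ∨ y2) — y2 is true.
  11. (¬y5 ∨ ¬y2) — ¬y5 is true.
  12. (¬y7 ∨ ¬y4) — ¬y7 is true.
  13. (y2 ∨ ¬y1) — y2 is true.
  14. (y6 ∨ ¬y7) — ¬y7 is true.
  15. (y5 ∨ ¬y3) — ¬y3 is true.
  16. (y1 ∨ ¬y4) — ¬y4 is true.
  17. (¬y1 ∨ y4) — ¬y1 is true.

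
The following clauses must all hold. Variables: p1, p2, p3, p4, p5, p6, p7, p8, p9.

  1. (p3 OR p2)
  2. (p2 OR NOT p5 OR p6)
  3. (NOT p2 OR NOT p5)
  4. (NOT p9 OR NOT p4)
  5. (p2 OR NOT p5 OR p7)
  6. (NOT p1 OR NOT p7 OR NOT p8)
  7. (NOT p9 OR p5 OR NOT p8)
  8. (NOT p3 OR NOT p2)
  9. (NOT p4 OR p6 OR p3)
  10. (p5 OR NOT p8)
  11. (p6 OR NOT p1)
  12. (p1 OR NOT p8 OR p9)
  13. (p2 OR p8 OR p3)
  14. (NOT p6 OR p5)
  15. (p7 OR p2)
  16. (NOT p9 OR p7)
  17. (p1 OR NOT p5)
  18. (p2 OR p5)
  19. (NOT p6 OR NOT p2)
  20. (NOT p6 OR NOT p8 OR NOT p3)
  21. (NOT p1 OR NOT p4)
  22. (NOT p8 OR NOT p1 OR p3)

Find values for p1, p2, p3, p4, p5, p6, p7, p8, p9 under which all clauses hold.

p1 = False  p2 = True  p3 = False  p4 = False  p5 = False  p6 = False  p7 = True  p8 = False  p9 = False

Pure literal: p4 appears only negated; assign p4 = False.
Set p1 = False and propagate.
  then p5 is forced to False.
  then p8 is forced to False.
  then p6 is forced to False.
  then p2 is forced to True.
  then p3 is forced to False.
Set p7 = True and propagate.
p9 is now unconstrained; take p9 = False.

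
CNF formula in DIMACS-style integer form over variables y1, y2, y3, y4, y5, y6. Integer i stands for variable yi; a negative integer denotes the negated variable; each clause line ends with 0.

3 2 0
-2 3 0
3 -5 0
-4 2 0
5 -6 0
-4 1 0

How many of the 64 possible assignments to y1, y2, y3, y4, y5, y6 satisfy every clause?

15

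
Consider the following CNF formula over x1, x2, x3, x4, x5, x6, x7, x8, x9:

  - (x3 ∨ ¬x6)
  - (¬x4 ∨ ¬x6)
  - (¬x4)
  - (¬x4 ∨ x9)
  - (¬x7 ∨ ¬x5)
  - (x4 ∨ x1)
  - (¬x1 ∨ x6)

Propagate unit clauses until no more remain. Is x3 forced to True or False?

True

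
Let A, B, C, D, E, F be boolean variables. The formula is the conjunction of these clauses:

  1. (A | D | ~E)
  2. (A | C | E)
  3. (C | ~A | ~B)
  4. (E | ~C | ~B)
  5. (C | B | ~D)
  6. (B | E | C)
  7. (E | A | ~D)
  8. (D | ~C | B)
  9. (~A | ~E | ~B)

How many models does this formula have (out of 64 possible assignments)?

12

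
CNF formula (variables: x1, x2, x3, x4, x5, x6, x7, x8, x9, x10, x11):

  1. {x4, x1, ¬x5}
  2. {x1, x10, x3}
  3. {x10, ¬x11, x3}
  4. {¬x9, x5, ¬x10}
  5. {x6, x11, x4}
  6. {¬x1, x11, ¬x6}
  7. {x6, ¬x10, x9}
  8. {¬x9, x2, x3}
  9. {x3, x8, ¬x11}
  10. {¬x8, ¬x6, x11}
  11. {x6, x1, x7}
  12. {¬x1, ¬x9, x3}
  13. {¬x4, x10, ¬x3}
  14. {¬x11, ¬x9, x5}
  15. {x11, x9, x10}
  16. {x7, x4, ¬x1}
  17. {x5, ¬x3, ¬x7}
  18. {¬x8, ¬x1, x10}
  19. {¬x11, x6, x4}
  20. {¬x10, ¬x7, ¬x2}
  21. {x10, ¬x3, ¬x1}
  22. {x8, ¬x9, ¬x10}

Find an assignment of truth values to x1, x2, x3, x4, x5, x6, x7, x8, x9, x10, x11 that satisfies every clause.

x1 = True, x2 = True, x3 = True, x4 = True, x5 = True, x6 = True, x7 = False, x8 = True, x9 = True, x10 = True, x11 = True

Branch on x1: take x1 = True.
Branch on x2: take x2 = True.
Branch on x3: take x3 = True.
  then x10 is forced to True.
  then x7 is forced to False.
  then x4 is forced to True.
For the remaining variables, x5 = True, x6 = True, x8 = True, x9 = True, x11 = True works.
Check each clause:
  1. {x4, ¬x5, x1} — x1 is true.
  2. {x1, x10, x3} — x1 is true.
  3. {¬x11, x10, x3} — x10 is true.
  4. {¬x9, x5, ¬x10} — x5 is true.
  5. {x4, x6, x11} — x11 is true.
  6. {x11, ¬x1, ¬x6} — x11 is true.
  7. {¬x10, x9, x6} — x9 is true.
  8. {x2, x3, ¬x9} — x2 is true.
  9. {x3, x8, ¬x11} — x8 is true.
  10. {¬x8, x11, ¬x6} — x11 is true.
  11. {x6, x7, x1} — x1 is true.
  12. {¬x9, ¬x1, x3} — x3 is true.
  13. {¬x3, ¬x4, x10} — x10 is true.
  14. {¬x9, x5, ¬x11} — x5 is true.
  15. {x11, x9, x10} — x9 is true.
  16. {x7, ¬x1, x4} — x4 is true.
  17. {x5, ¬x7, ¬x3} — x5 is true.
  18. {¬x8, x10, ¬x1} — x10 is true.
  19. {x4, x6, ¬x11} — x4 is true.
  20. {¬x7, ¬x10, ¬x2} — ¬x7 is true.
  21. {¬x1, x10, ¬x3} — x10 is true.
  22. {¬x10, x8, ¬x9} — x8 is true.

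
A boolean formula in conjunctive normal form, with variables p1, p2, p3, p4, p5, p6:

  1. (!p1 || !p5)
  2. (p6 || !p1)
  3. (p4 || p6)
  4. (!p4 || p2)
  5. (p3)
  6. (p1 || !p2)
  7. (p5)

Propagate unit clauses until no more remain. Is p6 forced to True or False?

True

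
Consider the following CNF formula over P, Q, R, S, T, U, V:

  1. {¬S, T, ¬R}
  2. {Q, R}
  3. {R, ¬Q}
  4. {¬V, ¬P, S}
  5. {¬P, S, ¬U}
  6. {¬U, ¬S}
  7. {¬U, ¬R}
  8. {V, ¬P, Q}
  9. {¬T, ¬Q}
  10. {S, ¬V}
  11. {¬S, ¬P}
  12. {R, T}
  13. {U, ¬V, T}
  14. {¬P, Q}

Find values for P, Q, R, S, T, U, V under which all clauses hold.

Set P = True and propagate.
  then S is forced to False.
  then V is forced to False.
  then U is forced to False.
  then Q is forced to True.
  then R is forced to True.
  then T is forced to False.

P = True  Q = True  R = True  S = False  T = False  U = False  V = False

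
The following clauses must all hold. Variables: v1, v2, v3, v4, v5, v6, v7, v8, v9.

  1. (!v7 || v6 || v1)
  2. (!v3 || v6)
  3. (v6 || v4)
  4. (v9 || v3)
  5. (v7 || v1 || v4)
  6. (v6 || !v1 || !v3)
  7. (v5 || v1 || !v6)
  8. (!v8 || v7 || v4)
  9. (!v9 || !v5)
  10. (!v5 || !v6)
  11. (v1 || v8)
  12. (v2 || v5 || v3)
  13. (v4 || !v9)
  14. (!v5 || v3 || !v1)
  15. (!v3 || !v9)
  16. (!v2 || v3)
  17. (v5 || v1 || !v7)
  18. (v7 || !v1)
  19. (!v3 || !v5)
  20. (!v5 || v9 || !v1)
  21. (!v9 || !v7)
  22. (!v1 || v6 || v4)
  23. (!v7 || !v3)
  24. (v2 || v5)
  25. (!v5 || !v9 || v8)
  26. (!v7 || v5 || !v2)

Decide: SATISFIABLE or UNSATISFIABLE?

v5 = True:
  propagation gives v9=False, v3=True; an empty clause results — contradiction.
v5 = False:
  propagation gives v2=True, v3=True, v6=True, v1=True; an empty clause results — contradiction.
Every branch closes, so no satisfying assignment exists.

UNSATISFIABLE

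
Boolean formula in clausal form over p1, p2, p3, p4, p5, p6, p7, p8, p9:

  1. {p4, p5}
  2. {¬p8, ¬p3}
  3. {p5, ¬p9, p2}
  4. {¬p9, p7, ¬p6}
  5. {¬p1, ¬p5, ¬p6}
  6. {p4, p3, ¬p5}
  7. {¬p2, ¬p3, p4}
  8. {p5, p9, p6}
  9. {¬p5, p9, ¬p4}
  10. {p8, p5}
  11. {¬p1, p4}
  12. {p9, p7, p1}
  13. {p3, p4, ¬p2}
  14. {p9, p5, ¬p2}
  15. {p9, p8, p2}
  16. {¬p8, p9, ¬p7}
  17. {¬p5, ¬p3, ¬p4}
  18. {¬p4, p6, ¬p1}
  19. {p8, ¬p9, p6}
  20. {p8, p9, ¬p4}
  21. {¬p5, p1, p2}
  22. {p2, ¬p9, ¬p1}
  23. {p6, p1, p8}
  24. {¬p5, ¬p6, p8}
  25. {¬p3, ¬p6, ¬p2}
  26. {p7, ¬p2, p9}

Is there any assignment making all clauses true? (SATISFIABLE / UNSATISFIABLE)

SATISFIABLE

Try p1 = False.
Set p2 = True and propagate.
For the remaining variables, p3 = False, p4 = True, p5 = False, p6 = False, p7 = True, p8 = True, p9 = True works.
So p1 = False  p2 = True  p3 = False  p4 = True  p5 = False  p6 = False  p7 = True  p8 = True  p9 = True is a satisfying assignment.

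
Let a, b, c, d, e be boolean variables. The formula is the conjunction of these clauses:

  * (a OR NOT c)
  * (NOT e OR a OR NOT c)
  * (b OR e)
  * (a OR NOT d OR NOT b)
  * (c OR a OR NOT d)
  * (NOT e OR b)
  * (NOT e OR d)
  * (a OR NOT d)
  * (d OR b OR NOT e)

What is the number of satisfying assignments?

Satisfying assignments:
  a=0 b=1 c=0 d=0 e=0
  a=1 b=1 c=0 d=0 e=0
  a=1 b=1 c=0 d=1 e=0
  a=1 b=1 c=0 d=1 e=1
  a=1 b=1 c=1 d=0 e=0
  a=1 b=1 c=1 d=1 e=0
  a=1 b=1 c=1 d=1 e=1
Count: 7.

7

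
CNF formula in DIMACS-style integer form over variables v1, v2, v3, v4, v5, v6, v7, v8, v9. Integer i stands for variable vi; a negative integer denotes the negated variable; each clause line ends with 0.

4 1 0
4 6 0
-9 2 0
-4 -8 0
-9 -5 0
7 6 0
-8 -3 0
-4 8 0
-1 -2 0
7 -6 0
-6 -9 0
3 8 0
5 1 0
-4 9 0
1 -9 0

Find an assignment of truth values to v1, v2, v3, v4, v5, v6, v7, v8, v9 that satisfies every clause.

v1=T, v2=F, v3=T, v4=F, v5=T, v6=T, v7=T, v8=F, v9=F

Pure literal: v7 appears only positively; assign v7 = True.
Try v1 = True.
  then v2 is forced to False.
  then v9 is forced to False.
  then v4 is forced to False.
  then v6 is forced to True.
Try v3 = True.
  then v8 is forced to False.
v5 is now unconstrained; take v5 = True.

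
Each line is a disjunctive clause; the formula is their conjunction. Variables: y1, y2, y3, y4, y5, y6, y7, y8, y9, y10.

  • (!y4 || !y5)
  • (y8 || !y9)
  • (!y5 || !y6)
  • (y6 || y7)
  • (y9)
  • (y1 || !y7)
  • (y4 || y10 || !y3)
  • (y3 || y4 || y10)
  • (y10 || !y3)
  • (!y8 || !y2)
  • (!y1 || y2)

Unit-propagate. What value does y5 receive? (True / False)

False

(y9) is a unit clause: y9 = True.
(!y9 || y8): since y9 = True, the clause reduces to (y8). y8 = True.
(!y8 || !y2) with y8 = True leaves only !y2, so y2 = False.
(!y1 || y2): since y2 = False, the clause reduces to (!y1). y1 = False.
In (y1 || !y7), y1 is now false; !y7 must hold, so y7 = False.
From (y7 || y6) and y7 = False: y6 = True.
From (!y5 || !y6) and y6 = True: y5 = False.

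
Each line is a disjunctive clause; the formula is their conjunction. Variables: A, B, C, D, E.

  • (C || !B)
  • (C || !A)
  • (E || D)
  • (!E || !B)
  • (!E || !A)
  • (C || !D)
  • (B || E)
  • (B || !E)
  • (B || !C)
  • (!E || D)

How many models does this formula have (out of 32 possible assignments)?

2

Satisfying assignments:
  A=F B=T C=T D=T E=F
  A=T B=T C=T D=T E=F
That's 2 in total.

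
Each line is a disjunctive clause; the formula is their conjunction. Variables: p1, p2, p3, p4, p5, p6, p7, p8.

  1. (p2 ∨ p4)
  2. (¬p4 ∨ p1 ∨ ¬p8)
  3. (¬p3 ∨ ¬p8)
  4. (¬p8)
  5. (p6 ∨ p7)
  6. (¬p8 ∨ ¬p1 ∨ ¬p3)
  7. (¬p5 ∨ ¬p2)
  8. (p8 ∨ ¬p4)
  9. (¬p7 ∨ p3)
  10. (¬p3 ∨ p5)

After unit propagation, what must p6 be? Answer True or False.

(¬p8) stands alone — p8 = False.
(¬p4 ∨ p8) with p8 = False leaves only ¬p4, so p4 = False.
(p2 ∨ p4) with p4 = False leaves only p2, so p2 = True.
(¬p5 ∨ ¬p2) with p2 = True leaves only ¬p5, so p5 = False.
(p5 ∨ ¬p3): since p5 = False, the clause reduces to (¬p3). p3 = False.
(¬p7 ∨ p3): since p3 = False, the clause reduces to (¬p7). p7 = False.
(p7 ∨ p6) with p7 = False leaves only p6, so p6 = True.

True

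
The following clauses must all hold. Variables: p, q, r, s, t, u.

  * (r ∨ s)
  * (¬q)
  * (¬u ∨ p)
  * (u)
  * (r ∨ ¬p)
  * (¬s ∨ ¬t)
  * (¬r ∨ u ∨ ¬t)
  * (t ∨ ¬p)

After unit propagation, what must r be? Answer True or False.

True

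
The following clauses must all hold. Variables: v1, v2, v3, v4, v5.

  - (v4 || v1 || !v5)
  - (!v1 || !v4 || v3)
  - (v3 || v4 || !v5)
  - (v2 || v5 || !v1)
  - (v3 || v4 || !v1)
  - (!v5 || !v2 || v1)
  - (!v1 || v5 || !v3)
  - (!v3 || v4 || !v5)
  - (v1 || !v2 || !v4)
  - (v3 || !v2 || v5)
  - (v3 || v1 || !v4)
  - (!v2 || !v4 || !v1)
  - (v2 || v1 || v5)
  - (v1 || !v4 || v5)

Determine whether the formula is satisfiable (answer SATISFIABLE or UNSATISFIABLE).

Branch on v1: take v1 = True.
The remaining clauses are satisfied by v2 = False, v3 = True, v4 = True, v5 = True.
So v1 = T, v2 = F, v3 = T, v4 = T, v5 = T is a satisfying assignment.

SATISFIABLE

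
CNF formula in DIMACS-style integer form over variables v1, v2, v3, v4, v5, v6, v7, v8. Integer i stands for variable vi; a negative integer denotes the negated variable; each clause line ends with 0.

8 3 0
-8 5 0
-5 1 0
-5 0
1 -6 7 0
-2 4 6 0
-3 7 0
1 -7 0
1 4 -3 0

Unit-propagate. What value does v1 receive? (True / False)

True

(NOT v5) stands alone — v5 = False.
(NOT v8 OR v5) with v5 = False leaves only NOT v8, so v8 = False.
In (v8 OR v3), v8 is now false; v3 must hold, so v3 = True.
(v7 OR NOT v3): since v3 = True, the clause reduces to (v7). v7 = True.
In (NOT v7 OR v1), NOT v7 is now false; v1 must hold, so v1 = True.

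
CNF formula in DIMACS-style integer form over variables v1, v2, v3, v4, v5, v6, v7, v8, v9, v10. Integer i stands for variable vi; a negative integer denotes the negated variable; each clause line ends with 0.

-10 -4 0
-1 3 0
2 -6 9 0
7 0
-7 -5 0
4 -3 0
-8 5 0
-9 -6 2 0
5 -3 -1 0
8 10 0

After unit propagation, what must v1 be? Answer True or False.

False

(v7) stands alone — v7 = True.
(!v7 || !v5) with v7 = True leaves only !v5, so v5 = False.
From (!v8 || v5) and v5 = False: v8 = False.
(v8 || v10): since v8 = False, the clause reduces to (v10). v10 = True.
(!v4 || !v10) with v10 = True leaves only !v4, so v4 = False.
(v4 || !v3) with v4 = False leaves only !v3, so v3 = False.
In (!v1 || v3), v3 is now false; !v1 must hold, so v1 = False.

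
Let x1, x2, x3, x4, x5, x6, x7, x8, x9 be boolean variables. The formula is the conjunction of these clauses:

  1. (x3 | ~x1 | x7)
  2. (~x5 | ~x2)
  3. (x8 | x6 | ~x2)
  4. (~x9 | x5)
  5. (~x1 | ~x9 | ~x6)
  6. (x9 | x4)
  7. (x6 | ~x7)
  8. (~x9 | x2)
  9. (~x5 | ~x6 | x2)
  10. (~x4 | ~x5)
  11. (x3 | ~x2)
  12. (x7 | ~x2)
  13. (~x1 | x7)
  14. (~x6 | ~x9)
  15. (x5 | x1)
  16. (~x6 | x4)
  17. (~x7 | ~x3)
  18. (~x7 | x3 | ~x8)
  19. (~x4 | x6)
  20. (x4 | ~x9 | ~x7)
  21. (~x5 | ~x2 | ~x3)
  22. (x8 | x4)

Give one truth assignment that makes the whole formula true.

Branch on x1: take x1 = True.
  then x7 is forced to True.
  then x6 is forced to True.
  then x9 is forced to False.
  then x4 is forced to True.
  then x5 is forced to False.
  then x3 is forced to False.
  then x2 is forced to False.
  then x8 is forced to False.
Every clause has at least one true literal under this assignment.

x1=True, x2=False, x3=False, x4=True, x5=False, x6=True, x7=True, x8=False, x9=False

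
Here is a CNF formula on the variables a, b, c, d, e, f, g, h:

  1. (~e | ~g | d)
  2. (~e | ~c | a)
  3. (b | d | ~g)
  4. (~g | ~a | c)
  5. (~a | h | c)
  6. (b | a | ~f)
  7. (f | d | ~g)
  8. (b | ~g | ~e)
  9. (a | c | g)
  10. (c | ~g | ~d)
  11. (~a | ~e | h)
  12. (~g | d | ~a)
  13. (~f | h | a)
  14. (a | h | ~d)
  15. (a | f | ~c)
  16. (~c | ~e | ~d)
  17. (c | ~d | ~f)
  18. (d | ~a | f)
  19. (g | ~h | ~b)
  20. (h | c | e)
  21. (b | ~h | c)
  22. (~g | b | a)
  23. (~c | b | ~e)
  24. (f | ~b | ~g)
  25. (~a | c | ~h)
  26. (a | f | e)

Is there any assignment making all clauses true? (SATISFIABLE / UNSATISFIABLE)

Try a = True.
Set b = False and propagate.
The remaining clauses are satisfied by c = True, d = True, e = False, f = True, g = False, h = True.
So a = T, b = F, c = T, d = T, e = F, f = T, g = F, h = T is a satisfying assignment.

SATISFIABLE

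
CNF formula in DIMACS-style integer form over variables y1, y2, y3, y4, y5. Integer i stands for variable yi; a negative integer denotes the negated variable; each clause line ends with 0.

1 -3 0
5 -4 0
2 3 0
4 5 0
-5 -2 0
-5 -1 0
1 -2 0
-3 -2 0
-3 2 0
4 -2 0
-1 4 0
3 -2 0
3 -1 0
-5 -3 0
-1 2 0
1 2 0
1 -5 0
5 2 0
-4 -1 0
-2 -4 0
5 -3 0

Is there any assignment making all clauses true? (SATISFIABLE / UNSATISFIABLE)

y2 = True:
  propagation gives y5=False, y4=False; an empty clause results — contradiction.
y2 = False:
  propagation gives y3=True; an empty clause results — contradiction.
Every branch closes, so no satisfying assignment exists.

UNSATISFIABLE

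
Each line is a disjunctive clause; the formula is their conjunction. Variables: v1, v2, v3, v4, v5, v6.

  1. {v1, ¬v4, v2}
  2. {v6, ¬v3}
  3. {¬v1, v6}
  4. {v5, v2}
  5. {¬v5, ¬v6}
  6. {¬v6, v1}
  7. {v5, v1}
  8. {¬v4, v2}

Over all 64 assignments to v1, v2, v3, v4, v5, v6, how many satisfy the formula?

Satisfying assignments:
  v1=F v2=F v3=F v4=F v5=T v6=F
  v1=F v2=T v3=F v4=F v5=T v6=F
  v1=F v2=T v3=F v4=T v5=T v6=F
  v1=T v2=T v3=F v4=F v5=F v6=T
  v1=T v2=T v3=F v4=T v5=F v6=T
  v1=T v2=T v3=T v4=F v5=F v6=T
  v1=T v2=T v3=T v4=T v5=F v6=T
That's 7 in total.

7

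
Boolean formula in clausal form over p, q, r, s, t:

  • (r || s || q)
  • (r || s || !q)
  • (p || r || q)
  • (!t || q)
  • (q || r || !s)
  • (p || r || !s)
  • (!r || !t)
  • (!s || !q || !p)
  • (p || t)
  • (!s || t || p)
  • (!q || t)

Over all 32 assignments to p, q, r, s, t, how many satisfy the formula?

2

Satisfying assignments:
  p=1 q=0 r=1 s=0 t=0
  p=1 q=0 r=1 s=1 t=0
That's 2 in total.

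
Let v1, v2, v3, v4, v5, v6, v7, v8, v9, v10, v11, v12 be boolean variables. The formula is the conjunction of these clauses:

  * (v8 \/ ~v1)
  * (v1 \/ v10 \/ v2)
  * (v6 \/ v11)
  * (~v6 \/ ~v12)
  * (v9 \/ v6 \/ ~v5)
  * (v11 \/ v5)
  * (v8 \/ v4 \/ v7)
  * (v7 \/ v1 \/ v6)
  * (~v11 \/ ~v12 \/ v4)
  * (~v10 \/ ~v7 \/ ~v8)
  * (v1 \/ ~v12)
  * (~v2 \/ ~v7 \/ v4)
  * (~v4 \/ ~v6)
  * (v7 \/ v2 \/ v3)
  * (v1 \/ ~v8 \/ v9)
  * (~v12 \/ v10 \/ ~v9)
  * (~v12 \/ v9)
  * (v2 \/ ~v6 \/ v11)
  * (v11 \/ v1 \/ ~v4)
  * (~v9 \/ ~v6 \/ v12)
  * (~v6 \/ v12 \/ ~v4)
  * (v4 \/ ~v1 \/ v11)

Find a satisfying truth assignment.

v1 = True, v2 = True, v3 = False, v4 = False, v5 = True, v6 = True, v7 = False, v8 = True, v9 = False, v10 = False, v11 = True, v12 = False

Set v1 = True and propagate.
  then v8 is forced to True.
The remaining clauses are satisfied by v2 = True, v3 = False, v4 = False, v5 = True, v6 = True, v7 = False, v9 = False, v10 = False, v11 = True, v12 = False.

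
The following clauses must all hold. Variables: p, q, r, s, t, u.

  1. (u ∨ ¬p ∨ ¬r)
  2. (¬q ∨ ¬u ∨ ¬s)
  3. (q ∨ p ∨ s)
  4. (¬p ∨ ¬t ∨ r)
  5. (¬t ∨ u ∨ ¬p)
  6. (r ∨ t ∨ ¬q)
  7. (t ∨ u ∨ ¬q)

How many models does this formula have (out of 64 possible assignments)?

25

Case analysis on p and q:
  p=1, q=1: remaining (r,s,t,u) ∈ {(1,0,0,1); (1,0,1,1)} — 2.
  p=1, q=0: s free; 4 ways for (r,t,u) × 2^1 = 8.
  p=0, q=1: 7 of the 16 assignments to (r,s,t,u) work.
  p=0, q=0: forces s=1; r, t, u free → 2^3 = 8.
Total: 2 + 8 + 7 + 8 = 25.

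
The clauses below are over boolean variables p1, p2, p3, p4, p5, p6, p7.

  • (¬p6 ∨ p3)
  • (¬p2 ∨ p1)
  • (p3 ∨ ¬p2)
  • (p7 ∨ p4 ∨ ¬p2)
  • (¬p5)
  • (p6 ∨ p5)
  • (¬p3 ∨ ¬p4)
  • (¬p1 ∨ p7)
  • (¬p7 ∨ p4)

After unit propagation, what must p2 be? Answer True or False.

(¬p5) is a unit clause: p5 = False.
In (p6 ∨ p5), p5 is now false; p6 must hold, so p6 = True.
From (¬p6 ∨ p3) and p6 = True: p3 = True.
(¬p4 ∨ ¬p3): since p3 = True, the clause reduces to (¬p4). p4 = False.
(p4 ∨ ¬p7): since p4 = False, the clause reduces to (¬p7). p7 = False.
In (p4 ∨ p7 ∨ ¬p2), p4, p7 are now false; ¬p2 must hold, so p2 = False.

False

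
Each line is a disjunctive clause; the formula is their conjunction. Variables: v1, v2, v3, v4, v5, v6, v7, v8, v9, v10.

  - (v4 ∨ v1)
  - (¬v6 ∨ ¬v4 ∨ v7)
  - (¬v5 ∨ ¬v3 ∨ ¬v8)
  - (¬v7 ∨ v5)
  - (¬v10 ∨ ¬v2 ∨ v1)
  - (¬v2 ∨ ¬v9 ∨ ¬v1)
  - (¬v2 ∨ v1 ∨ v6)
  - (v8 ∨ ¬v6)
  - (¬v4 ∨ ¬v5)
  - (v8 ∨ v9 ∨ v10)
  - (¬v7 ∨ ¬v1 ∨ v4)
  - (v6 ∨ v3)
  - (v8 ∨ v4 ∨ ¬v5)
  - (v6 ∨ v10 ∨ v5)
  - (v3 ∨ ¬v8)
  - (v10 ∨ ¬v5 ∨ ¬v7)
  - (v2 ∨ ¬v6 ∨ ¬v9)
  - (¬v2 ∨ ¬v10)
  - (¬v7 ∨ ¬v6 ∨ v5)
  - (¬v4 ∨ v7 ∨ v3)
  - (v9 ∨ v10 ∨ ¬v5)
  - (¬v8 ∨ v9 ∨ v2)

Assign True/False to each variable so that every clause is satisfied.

v1=False  v2=False  v3=True  v4=True  v5=False  v6=False  v7=False  v8=False  v9=False  v10=True

Branch on v1: take v1 = False.
  then v4 is forced to True.
  then v5 is forced to False.
  then v7 is forced to False.
  then v6 is forced to False.
  then v2 is forced to False.
  then v3 is forced to True.
  then v10 is forced to True.
Set v8 = False and propagate.
v9 is now unconstrained; take v9 = False.
Every clause has at least one true literal under this assignment.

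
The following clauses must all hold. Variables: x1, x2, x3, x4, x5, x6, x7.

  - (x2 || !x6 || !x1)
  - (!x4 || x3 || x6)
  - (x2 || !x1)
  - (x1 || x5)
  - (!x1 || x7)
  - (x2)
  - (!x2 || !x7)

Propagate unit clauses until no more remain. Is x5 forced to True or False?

(x2) stands alone — x2 = True.
From (!x7 || !x2) and x2 = True: x7 = False.
(x7 || !x1): since x7 = False, the clause reduces to (!x1). x1 = False.
From (x5 || x1) and x1 = False: x5 = True.

True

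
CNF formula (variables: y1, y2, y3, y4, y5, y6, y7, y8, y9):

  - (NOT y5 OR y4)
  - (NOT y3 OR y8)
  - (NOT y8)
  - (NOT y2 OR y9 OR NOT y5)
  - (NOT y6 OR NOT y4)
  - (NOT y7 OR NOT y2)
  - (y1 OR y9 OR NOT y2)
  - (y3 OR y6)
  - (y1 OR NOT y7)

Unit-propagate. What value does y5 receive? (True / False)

False

Unit clause (NOT y8) sets y8 = False.
From (NOT y3 OR y8) and y8 = False: y3 = False.
(y3 OR y6): since y3 = False, the clause reduces to (y6). y6 = True.
(NOT y6 OR NOT y4): since y6 = True, the clause reduces to (NOT y4). y4 = False.
From (y4 OR NOT y5) and y4 = False: y5 = False.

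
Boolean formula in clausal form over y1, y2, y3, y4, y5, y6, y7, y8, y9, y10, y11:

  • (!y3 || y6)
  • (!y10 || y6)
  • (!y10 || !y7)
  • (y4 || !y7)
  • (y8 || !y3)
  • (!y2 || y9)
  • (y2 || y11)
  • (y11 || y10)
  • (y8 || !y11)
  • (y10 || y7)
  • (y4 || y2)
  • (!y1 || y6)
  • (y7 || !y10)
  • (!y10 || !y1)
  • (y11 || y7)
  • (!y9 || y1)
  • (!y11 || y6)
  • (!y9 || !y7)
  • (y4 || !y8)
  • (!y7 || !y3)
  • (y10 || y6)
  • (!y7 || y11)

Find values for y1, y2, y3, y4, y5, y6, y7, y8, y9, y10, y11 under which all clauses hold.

y3 occurs only negated in the remaining clauses — set y3 = False.
y4 occurs only positively in the remaining clauses — set y4 = True.
Try y1 = False.
  then y9 is forced to False.
  then y2 is forced to False.
  then y11 is forced to True.
  then y8 is forced to True.
  then y6 is forced to True.
Set y7 = True and propagate.
  then y10 is forced to False.
y5 is now unconstrained; take y5 = True.

y1 = False  y2 = False  y3 = False  y4 = True  y5 = True  y6 = True  y7 = True  y8 = True  y9 = False  y10 = False  y11 = True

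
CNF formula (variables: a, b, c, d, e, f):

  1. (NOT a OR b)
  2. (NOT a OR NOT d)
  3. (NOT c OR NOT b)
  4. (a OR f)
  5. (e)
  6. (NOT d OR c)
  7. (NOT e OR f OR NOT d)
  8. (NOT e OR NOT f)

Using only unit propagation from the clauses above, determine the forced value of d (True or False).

False

Unit clause (e) sets e = True.
(NOT e OR NOT f): since e = True, the clause reduces to (NOT f). f = False.
(a OR f) with f = False leaves only a, so a = True.
(NOT a OR b) with a = True leaves only b, so b = True.
(NOT d OR NOT a): since a = True, the clause reduces to (NOT d). d = False.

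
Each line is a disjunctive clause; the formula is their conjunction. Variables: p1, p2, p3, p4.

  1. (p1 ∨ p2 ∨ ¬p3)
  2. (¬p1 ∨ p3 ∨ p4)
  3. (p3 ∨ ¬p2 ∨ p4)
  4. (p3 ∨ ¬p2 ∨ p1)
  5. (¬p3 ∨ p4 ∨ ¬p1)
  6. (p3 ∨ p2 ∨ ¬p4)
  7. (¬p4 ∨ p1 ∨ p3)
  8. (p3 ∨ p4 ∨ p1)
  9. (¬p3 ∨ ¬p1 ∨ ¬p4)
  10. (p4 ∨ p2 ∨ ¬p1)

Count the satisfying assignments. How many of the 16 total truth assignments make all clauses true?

3

The models are:
  p1=F p2=T p3=T p4=F
  p1=F p2=T p3=T p4=T
  p1=T p2=T p3=F p4=T
Count: 3.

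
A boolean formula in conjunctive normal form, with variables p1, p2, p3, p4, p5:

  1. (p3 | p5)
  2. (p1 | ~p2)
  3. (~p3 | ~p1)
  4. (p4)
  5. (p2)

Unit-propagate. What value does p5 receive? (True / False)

True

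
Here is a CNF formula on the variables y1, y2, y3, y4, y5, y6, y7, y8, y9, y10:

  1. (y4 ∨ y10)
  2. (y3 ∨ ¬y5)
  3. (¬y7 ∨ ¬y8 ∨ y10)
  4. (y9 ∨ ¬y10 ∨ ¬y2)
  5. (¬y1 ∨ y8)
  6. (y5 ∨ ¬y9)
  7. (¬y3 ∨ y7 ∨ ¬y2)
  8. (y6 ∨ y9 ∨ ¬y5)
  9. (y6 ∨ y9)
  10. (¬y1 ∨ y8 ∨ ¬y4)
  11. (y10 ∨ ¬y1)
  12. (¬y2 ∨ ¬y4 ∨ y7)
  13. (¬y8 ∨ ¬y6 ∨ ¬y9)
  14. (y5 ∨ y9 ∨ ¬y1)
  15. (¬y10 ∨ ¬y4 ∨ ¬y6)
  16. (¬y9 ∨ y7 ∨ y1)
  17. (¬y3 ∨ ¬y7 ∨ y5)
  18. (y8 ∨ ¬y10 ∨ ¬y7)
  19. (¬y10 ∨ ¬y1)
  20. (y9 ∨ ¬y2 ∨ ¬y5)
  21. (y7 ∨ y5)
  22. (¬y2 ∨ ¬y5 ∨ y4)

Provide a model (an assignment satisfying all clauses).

Branch on y1: take y1 = False.
Try y2 = True.
Branch on y3: take y3 = True.
  then y7 is forced to True.
  then y5 is forced to True.
  then y9 is forced to True.
  then y4 is forced to True.
The remaining clauses are satisfied by y6 = False, y8 = True, y10 = True.
Check each clause:
  1. (y10 ∨ y4) — y10 is true.
  2. (y3 ∨ ¬y5) — y3 is true.
  3. (y10 ∨ ¬y8 ∨ ¬y7) — y10 is true.
  4. (¬y10 ∨ ¬y2 ∨ y9) — y9 is true.
  5. (y8 ∨ ¬y1) — y8 is true.
  6. (y5 ∨ ¬y9) — y5 is true.
  7. (¬y3 ∨ ¬y2 ∨ y7) — y7 is true.
  8. (y6 ∨ y9 ∨ ¬y5) — y9 is true.
  9. (y9 ∨ y6) — y9 is true.
  10. (¬y1 ∨ ¬y4 ∨ y8) — y8 is true.
  11. (y10 ∨ ¬y1) — y10 is true.
  12. (¬y2 ∨ ¬y4 ∨ y7) — y7 is true.
  13. (¬y8 ∨ ¬y6 ∨ ¬y9) — ¬y6 is true.
  14. (¬y1 ∨ y5 ∨ y9) — y9 is true.
  15. (¬y4 ∨ ¬y10 ∨ ¬y6) — ¬y6 is true.
  16. (y1 ∨ y7 ∨ ¬y9) — y7 is true.
  17. (¬y3 ∨ y5 ∨ ¬y7) — y5 is true.
  18. (¬y10 ∨ ¬y7 ∨ y8) — y8 is true.
  19. (¬y10 ∨ ¬y1) — ¬y1 is true.
  20. (¬y2 ∨ y9 ∨ ¬y5) — y9 is true.
  21. (y7 ∨ y5) — y5 is true.
  22. (¬y2 ∨ ¬y5 ∨ y4) — y4 is true.

y1 = False, y2 = True, y3 = True, y4 = True, y5 = True, y6 = False, y7 = True, y8 = True, y9 = True, y10 = True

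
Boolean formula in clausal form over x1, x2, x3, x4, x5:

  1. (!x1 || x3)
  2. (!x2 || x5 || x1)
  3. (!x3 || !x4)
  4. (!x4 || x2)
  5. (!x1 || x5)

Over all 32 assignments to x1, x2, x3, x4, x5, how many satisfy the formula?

Case analysis on x1 and x2:
  x1=1, x2=1: remaining (x3,x4,x5) ∈ {(1,0,1)} — 1.
  x1=1, x2=0: remaining (x3,x4,x5) ∈ {(1,0,1)} — 1.
  x1=0, x2=1: remaining (x3,x4,x5) ∈ {(0,0,1); (0,1,1); (1,0,1)} — 3.
  x1=0, x2=0: remaining (x3,x4,x5) ∈ {(0,0,0); (0,0,1); (1,0,0); (1,0,1)} — 4.
Total: 1 + 1 + 3 + 4 = 9.

9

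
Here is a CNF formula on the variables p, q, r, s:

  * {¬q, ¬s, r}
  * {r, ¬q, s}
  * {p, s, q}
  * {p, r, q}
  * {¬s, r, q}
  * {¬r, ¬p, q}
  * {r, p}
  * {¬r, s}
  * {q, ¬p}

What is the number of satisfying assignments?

3

Satisfying assignments:
  p=F q=F r=T s=T
  p=F q=T r=T s=T
  p=T q=T r=T s=T
That's 3 in total.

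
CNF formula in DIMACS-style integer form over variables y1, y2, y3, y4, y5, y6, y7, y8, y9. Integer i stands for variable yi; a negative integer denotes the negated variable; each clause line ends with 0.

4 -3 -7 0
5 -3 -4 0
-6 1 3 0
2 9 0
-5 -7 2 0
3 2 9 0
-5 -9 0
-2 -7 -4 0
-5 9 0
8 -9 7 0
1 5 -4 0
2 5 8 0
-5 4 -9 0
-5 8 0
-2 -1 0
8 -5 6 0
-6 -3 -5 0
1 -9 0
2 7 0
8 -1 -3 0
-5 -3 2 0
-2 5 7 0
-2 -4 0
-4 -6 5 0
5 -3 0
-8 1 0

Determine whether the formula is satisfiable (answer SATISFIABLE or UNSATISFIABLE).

Try y1 = False.
  then y9 is forced to False.
  then y2 is forced to True.
  then y5 is forced to False.
  then y4 is forced to False.
  then y7 is forced to True.
  then y3 is forced to False.
  then y6 is forced to False.
  then y8 is forced to False.
Every clause has at least one true literal under this assignment.
So y1=F  y2=T  y3=F  y4=F  y5=F  y6=F  y7=T  y8=F  y9=F is a satisfying assignment.

SATISFIABLE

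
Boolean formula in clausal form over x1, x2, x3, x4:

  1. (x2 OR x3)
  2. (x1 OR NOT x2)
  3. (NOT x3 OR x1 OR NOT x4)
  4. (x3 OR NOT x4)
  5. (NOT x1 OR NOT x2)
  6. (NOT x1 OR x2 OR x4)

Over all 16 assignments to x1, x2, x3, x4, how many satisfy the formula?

2

The models are:
  x1=F x2=F x3=T x4=F
  x1=T x2=F x3=T x4=T
That's 2 in total.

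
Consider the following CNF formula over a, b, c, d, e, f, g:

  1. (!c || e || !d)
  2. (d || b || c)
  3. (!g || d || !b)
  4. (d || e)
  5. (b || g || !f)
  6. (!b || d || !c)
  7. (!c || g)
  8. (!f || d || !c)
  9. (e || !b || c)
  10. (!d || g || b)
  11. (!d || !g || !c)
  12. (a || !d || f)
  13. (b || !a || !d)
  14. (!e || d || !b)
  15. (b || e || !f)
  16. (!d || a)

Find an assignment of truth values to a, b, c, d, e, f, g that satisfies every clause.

a=True, b=True, c=False, d=True, e=True, f=False, g=True

Try a = True.
Branch on b: take b = True.
Try c = False.
  then e is forced to True.
  then d is forced to True.
f, g are now unconstrained; take f = False, g = True.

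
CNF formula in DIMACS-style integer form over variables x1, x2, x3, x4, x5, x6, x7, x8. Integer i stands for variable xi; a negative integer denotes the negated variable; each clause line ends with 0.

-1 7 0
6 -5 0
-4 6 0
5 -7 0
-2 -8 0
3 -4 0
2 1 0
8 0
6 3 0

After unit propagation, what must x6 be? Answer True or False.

True

Unit clause (x8) sets x8 = True.
In (NOT x8 OR NOT x2), NOT x8 is now false; NOT x2 must hold, so x2 = False.
In (x2 OR x1), x2 is now false; x1 must hold, so x1 = True.
From (NOT x1 OR x7) and x1 = True: x7 = True.
(NOT x7 OR x5) with x7 = True leaves only x5, so x5 = True.
In (x6 OR NOT x5), NOT x5 is now false; x6 must hold, so x6 = True.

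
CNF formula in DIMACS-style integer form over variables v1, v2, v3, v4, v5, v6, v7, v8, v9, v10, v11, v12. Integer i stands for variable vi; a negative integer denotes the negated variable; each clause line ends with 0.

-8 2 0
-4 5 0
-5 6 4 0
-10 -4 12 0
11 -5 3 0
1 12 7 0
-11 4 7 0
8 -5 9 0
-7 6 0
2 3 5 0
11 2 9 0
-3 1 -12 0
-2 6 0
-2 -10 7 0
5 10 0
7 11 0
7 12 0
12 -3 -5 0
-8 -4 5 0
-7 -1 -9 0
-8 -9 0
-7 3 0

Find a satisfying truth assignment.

v1 = False, v2 = False, v3 = False, v4 = True, v5 = True, v6 = True, v7 = False, v8 = False, v9 = True, v10 = False, v11 = True, v12 = True

Check each clause:
  1. (v2 \/ ~v8) — ~v8 is true.
  2. (~v4 \/ v5) — v5 is true.
  3. (v4 \/ ~v5 \/ v6) — v4 is true.
  4. (~v10 \/ ~v4 \/ v12) — v12 is true.
  5. (~v5 \/ v11 \/ v3) — v11 is true.
  6. (v7 \/ v1 \/ v12) — v12 is true.
  7. (~v11 \/ v4 \/ v7) — v4 is true.
  8. (v9 \/ v8 \/ ~v5) — v9 is true.
  9. (v6 \/ ~v7) — ~v7 is true.
  10. (v2 \/ v3 \/ v5) — v5 is true.
  11. (v11 \/ v9 \/ v2) — v9 is true.
  12. (~v3 \/ ~v12 \/ v1) — ~v3 is true.
  13. (v6 \/ ~v2) — ~v2 is true.
  14. (v7 \/ ~v2 \/ ~v10) — ~v2 is true.
  15. (v5 \/ v10) — v5 is true.
  16. (v11 \/ v7) — v11 is true.
  17. (v7 \/ v12) — v12 is true.
  18. (v12 \/ ~v3 \/ ~v5) — v12 is true.
  19. (~v8 \/ v5 \/ ~v4) — ~v8 is true.
  20. (~v9 \/ ~v7 \/ ~v1) — ~v7 is true.
  21. (~v9 \/ ~v8) — ~v8 is true.
  22. (v3 \/ ~v7) — ~v7 is true.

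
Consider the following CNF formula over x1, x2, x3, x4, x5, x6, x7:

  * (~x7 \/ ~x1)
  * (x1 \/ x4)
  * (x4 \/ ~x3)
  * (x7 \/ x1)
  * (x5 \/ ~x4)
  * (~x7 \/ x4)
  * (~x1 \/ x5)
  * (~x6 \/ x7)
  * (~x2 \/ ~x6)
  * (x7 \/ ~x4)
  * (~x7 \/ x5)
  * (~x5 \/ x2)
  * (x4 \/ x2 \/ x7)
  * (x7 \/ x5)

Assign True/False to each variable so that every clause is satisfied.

x1=True, x2=True, x3=False, x4=False, x5=True, x6=False, x7=False

x3 occurs only negated in the remaining clauses — set x3 = False.
Pure literal: x6 appears only negated; assign x6 = False.
Set x1 = True and propagate.
  then x7 is forced to False.
  then x5 is forced to True.
  then x4 is forced to False.
  then x2 is forced to True.
Every clause has at least one true literal under this assignment.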